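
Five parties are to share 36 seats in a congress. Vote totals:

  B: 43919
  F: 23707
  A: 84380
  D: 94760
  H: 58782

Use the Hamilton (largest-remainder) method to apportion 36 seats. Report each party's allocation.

B=5; F=3; A=10; D=11; H=7

Total 305548; standard divisor 305548/36 ≈ 8487.444.
Standard quotas: B 5.1746, F 2.7932, A 9.9417, D 11.1647, H 6.9258.
Lower quotas: B 5, F 2, A 9, D 11, H 6 (sum 33, leaving 3 seats).
Remainders in descending order: A 0.9417, H 0.9258, F 0.7932, B 0.1746, D 0.1647.
Largest remainders: A, H, F receive the extra seats.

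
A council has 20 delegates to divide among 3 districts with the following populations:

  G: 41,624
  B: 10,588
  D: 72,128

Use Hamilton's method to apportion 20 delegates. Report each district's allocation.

The standard divisor is 124340/20 = 6217.
Standard quotas: G 6.6952, B 1.7031, D 11.6017.
Lower quotas: G 6, B 1, D 11 (sum 18, leaving 2 seats).
Remainders in descending order: B 0.7031, G 0.6952, D 0.6017.
The surplus seats go to B, G.

G: 7, B: 2, D: 11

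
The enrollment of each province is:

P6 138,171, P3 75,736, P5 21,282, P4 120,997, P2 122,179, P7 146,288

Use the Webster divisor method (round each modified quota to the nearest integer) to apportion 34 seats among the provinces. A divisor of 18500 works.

P6 7; P3 4; P5 1; P4 7; P2 7; P7 8

With modified divisor 18500: modified quotas P6 7.469, P3 4.094, P5 1.150, P4 6.540, P2 6.604, P7 7.907.
Rounding to the nearest integer: P6 7, P3 4, P5 1, P4 7, P2 7, P7 8 (total 34).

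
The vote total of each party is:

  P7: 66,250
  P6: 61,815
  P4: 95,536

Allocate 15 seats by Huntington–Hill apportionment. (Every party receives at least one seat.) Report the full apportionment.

P7 5, P6 4, P4 6

With divisor 14778: modified quotas P7 4.483, P6 4.183, P4 6.465.
Geometric-mean thresholds: P7 √(4·5)=4.472, P6 √(4·5)=4.472, P4 √(6·7)=6.481.
Each quota rounded against its threshold gives P7 5, P6 4, P4 6 (total 15).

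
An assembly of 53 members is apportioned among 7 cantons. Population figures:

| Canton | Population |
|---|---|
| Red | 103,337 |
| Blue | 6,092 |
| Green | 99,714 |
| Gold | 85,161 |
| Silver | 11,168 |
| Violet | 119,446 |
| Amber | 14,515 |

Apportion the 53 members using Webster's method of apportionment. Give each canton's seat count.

Red 13; Blue 1; Green 12; Gold 10; Silver 1; Violet 14; Amber 2

Standard divisor 439433/53 ≈ 8291.189; standard quotas: Red 12.463, Blue 0.735, Green 12.027, Gold 10.271, Silver 1.347, Violet 14.406, Amber 1.751.
Rounding to the nearest integer gives 12, 1, 12, 10, 1, 14, 2 = 52 seats, so the divisor must be adjusted.
With modified divisor 8250: modified quotas Red 12.526, Blue 0.738, Green 12.087, Gold 10.323, Silver 1.354, Violet 14.478, Amber 1.759.
Rounding to the nearest integer: Red 13, Blue 1, Green 12, Gold 10, Silver 1, Violet 14, Amber 2 (total 53).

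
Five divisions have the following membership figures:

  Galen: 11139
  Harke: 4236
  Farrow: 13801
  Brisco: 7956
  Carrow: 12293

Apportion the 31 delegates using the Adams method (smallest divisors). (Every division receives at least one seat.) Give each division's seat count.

Standard divisor 49425/31 ≈ 1594.355; standard quotas: Galen 6.987, Harke 2.657, Farrow 8.656, Brisco 4.990, Carrow 7.710.
Rounding up gives 7, 3, 9, 5, 8 = 32 seats, so the divisor must be adjusted.
With modified divisor 1740: modified quotas Galen 6.402, Harke 2.434, Farrow 7.932, Brisco 4.572, Carrow 7.065.
Rounding up: Galen 7, Harke 3, Farrow 8, Brisco 5, Carrow 8 (total 31).

Galen 7; Harke 3; Farrow 8; Brisco 5; Carrow 8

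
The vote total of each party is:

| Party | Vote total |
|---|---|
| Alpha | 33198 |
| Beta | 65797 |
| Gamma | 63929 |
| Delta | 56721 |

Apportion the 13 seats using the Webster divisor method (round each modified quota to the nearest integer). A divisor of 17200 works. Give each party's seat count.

Alpha 2, Beta 4, Gamma 4, Delta 3

With modified divisor 17200: modified quotas Alpha 1.930, Beta 3.825, Gamma 3.717, Delta 3.298.
Rounding to the nearest integer: Alpha 2, Beta 4, Gamma 4, Delta 3 (total 13).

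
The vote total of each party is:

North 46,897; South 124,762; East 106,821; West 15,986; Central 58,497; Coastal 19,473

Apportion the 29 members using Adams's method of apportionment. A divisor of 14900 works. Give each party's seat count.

With modified divisor 14900: modified quotas North 3.147, South 8.373, East 7.169, West 1.073, Central 3.926, Coastal 1.307.
Rounding up: North 4, South 9, East 8, West 2, Central 4, Coastal 2 (total 29).

North: 4; South: 9; East: 8; West: 2; Central: 4; Coastal: 2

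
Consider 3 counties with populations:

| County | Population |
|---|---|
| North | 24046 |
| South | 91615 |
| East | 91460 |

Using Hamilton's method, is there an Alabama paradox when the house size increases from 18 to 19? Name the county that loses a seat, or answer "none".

At 18 seats: North 2, South 8, East 8.
At 19 seats: North 2, South 9, East 8.
No county's allocation decreased.

none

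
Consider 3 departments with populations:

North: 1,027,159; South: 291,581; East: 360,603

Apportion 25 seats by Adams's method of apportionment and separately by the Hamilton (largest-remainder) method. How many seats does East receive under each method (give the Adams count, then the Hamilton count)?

5 and 6

Adams: North 15, South 5, East 5.
Hamilton: North 15, South 4, East 6.
East gets 5 under Adams and 6 under Hamilton.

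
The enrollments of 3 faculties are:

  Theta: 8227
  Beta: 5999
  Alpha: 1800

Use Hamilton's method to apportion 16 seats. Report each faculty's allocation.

Standard divisor: 16026 ÷ 16 ≈ 1001.625.
Standard quotas: Theta 8.2137, Beta 5.9893, Alpha 1.7971.
Lower quotas: Theta 8, Beta 5, Alpha 1 (sum 14, leaving 2 seats).
Remainders in descending order: Beta 0.9893, Alpha 0.7971, Theta 0.2137.
The surplus seats go to Beta, Alpha.

Theta 8, Beta 6, Alpha 2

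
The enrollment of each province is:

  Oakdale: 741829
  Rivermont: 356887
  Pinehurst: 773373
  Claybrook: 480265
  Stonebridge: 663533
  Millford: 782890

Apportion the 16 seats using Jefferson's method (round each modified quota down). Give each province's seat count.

Oakdale=3; Rivermont=1; Pinehurst=3; Claybrook=2; Stonebridge=3; Millford=4

Standard divisor 3798777/16 ≈ 237423.562; standard quotas: Oakdale 3.124, Rivermont 1.503, Pinehurst 3.257, Claybrook 2.023, Stonebridge 2.795, Millford 3.297.
Rounding down gives 3, 1, 3, 2, 2, 3 = 14 seats, so the divisor must be adjusted.
With modified divisor 194500: modified quotas Oakdale 3.814, Rivermont 1.835, Pinehurst 3.976, Claybrook 2.469, Stonebridge 3.411, Millford 4.025.
Rounding down: Oakdale 3, Rivermont 1, Pinehurst 3, Claybrook 2, Stonebridge 3, Millford 4 (total 16).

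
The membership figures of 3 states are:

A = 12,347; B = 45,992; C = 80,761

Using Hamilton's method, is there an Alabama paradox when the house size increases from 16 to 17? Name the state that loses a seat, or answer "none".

A

At 16 seats: A 2, B 5, C 9.
At 17 seats: A 1, B 6, C 10.
A drops from 2 to 1.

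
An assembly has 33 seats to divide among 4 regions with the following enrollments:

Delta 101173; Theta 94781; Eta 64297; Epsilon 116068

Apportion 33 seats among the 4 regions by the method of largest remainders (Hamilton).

Delta: 9; Theta: 8; Eta: 6; Epsilon: 10

Total 376319; standard divisor 376319/33 ≈ 11403.606.
Standard quotas: Delta 8.8720, Theta 8.3115, Eta 5.6383, Epsilon 10.1782.
Lower quotas: Delta 8, Theta 8, Eta 5, Epsilon 10 (sum 31, leaving 2 seats).
Remainders in descending order: Delta 0.8720, Eta 0.6383, Theta 0.3115, Epsilon 0.1782.
Largest remainders: Delta, Eta receive the extra seats.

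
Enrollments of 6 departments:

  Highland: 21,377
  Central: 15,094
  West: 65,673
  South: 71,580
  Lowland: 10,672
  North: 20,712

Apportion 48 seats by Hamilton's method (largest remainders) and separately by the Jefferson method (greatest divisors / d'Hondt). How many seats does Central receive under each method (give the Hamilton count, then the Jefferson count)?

4 and 3

Hamilton: Highland 5, Central 4, West 15, South 17, Lowland 2, North 5.
Jefferson: Highland 5, Central 3, West 16, South 17, Lowland 2, North 5.
Central gets 4 under Hamilton and 3 under Jefferson.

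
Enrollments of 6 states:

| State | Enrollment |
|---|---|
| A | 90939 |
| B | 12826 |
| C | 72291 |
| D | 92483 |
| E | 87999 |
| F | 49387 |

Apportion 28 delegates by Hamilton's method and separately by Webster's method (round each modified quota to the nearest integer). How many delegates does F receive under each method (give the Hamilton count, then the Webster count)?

4 and 3

Hamilton: A 6, B 1, C 5, D 6, E 6, F 4.
Webster: A 6, B 1, C 5, D 7, E 6, F 3.
F gets 4 under Hamilton and 3 under Webster.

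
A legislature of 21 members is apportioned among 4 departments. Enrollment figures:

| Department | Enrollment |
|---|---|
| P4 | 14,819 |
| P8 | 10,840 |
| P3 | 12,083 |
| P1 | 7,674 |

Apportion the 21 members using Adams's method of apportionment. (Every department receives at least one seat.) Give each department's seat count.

Standard divisor 45416/21 ≈ 2162.667; standard quotas: P4 6.852, P8 5.012, P3 5.587, P1 3.548.
Rounding up gives 7, 6, 6, 4 = 23 seats, so the divisor must be adjusted.
With modified divisor 2440: modified quotas P4 6.073, P8 4.443, P3 4.952, P1 3.145.
Rounding up: P4 7, P8 5, P3 5, P1 4 (total 21).

P4 7, P8 5, P3 5, P1 4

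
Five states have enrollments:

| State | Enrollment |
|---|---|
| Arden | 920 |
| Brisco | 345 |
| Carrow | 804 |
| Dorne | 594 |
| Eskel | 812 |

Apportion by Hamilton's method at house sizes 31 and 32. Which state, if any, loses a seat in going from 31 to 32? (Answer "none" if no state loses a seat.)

At 31 seats: Arden 8, Brisco 3, Carrow 7, Dorne 6, Eskel 7.
At 32 seats: Arden 9, Brisco 3, Carrow 7, Dorne 5, Eskel 8.
Dorne drops from 6 to 5.

Dorne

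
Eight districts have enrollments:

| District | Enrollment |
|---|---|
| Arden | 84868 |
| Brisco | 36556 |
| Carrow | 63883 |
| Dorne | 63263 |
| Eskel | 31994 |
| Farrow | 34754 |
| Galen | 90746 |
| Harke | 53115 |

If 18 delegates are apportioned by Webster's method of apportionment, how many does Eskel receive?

Standard divisor 459179/18 ≈ 25509.944; standard quotas: Arden 3.327, Brisco 1.433, Carrow 2.504, Dorne 2.480, Eskel 1.254, Farrow 1.362, Galen 3.557, Harke 2.082.
Rounding to the nearest integer gives 3, 1, 3, 2, 1, 1, 4, 2 = 17 seats, so the divisor must be adjusted.
With modified divisor 24800: modified quotas Arden 3.422, Brisco 1.474, Carrow 2.576, Dorne 2.551, Eskel 1.290, Farrow 1.401, Galen 3.659, Harke 2.142.
Rounding to the nearest integer: Arden 3, Brisco 1, Carrow 3, Dorne 3, Eskel 1, Farrow 1, Galen 4, Harke 2 (total 18).
Eskel receives 1.

1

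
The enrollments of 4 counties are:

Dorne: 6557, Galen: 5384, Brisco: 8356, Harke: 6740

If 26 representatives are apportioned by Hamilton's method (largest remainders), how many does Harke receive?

The standard divisor is 27037/26 ≈ 1039.885.
Standard quotas: Dorne 6.3055, Galen 5.1775, Brisco 8.0355, Harke 6.4815.
Lower quotas: Dorne 6, Galen 5, Brisco 8, Harke 6 (sum 25, leaving 1 seat).
Remainders in descending order: Harke 0.4815, Dorne 0.3055, Galen 0.1775, Brisco 0.0355.
The surplus seat goes to Harke.
Harke receives 7.

7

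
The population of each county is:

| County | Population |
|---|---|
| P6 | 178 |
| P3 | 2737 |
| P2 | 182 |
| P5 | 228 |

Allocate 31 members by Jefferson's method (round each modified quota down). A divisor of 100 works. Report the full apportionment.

With modified divisor 100: modified quotas P6 1.780, P3 27.370, P2 1.820, P5 2.280.
Rounding down: P6 1, P3 27, P2 1, P5 2 (total 31).

P6 1, P3 27, P2 1, P5 2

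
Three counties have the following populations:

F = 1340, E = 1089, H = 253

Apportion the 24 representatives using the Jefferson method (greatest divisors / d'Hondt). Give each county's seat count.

F: 12, E: 10, H: 2

Standard divisor 2682/24 ≈ 111.75; standard quotas: F 11.991, E 9.745, H 2.264.
Rounding down gives 11, 9, 2 = 22 seats, so the divisor must be adjusted.
With modified divisor 106: modified quotas F 12.642, E 10.274, H 2.387.
Rounding down: F 12, E 10, H 2 (total 24).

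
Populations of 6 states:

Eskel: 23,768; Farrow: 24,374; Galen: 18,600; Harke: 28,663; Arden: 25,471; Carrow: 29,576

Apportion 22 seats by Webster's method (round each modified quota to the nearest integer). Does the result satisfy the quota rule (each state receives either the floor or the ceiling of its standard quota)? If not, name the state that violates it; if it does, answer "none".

none

Standard quotas: Eskel 3.476, Farrow 3.564, Galen 2.720, Harke 4.191, Arden 3.725, Carrow 4.325.
Webster allocation: Eskel 3, Farrow 4, Galen 3, Harke 4, Arden 4, Carrow 4.
Every allocation lies between the lower and upper quota.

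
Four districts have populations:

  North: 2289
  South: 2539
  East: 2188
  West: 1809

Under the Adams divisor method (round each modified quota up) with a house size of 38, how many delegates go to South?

Standard divisor 8825/38 ≈ 232.237; standard quotas: North 9.856, South 10.933, East 9.421, West 7.789.
Rounding up gives 10, 11, 10, 8 = 39 seats, so the divisor must be adjusted.
With modified divisor 250: modified quotas North 9.156, South 10.156, East 8.752, West 7.236.
Rounding up: North 10, South 11, East 9, West 8 (total 38).
South receives 11.

11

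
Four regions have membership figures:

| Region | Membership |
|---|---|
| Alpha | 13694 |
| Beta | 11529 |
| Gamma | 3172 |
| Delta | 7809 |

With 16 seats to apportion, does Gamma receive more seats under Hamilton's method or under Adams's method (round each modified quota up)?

Hamilton: Alpha 6, Beta 5, Gamma 1, Delta 4.
Adams: Alpha 6, Beta 5, Gamma 2, Delta 3.
Gamma gets 1 under Hamilton and 2 under Adams.

Adams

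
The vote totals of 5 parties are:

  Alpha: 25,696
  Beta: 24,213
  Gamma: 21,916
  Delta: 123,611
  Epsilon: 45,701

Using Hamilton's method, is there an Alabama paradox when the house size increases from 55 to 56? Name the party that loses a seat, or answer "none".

At 55 seats: Alpha 6, Beta 6, Gamma 5, Delta 28, Epsilon 10.
At 56 seats: Alpha 6, Beta 6, Gamma 5, Delta 29, Epsilon 10.
No party's allocation decreased.

none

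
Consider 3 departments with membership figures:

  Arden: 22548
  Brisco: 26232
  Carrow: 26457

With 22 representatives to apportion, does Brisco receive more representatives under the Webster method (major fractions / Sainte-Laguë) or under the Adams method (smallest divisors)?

Webster

Webster: Arden 6, Brisco 8, Carrow 8.
Adams: Arden 7, Brisco 7, Carrow 8.
Brisco gets 8 under Webster and 7 under Adams.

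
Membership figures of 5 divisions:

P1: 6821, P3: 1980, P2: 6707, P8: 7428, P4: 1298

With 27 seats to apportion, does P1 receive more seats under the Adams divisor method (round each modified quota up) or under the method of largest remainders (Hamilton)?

Hamilton

Adams: P1 7, P3 3, P2 7, P8 8, P4 2.
Hamilton: P1 8, P3 2, P2 8, P8 8, P4 1.
P1 gets 7 under Adams and 8 under Hamilton.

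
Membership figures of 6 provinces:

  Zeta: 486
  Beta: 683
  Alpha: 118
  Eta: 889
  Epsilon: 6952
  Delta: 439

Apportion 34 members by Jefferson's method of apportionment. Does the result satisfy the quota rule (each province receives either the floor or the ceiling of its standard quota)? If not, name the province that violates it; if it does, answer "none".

Epsilon

Standard quotas: Zeta 1.727, Beta 2.427, Alpha 0.419, Eta 3.159, Epsilon 24.707, Delta 1.560.
Jefferson allocation: Zeta 1, Beta 2, Alpha 0, Eta 3, Epsilon 27, Delta 1.
Epsilon has quota 24.707 (lower 24, upper 25) but receives 27 — outside the quota interval.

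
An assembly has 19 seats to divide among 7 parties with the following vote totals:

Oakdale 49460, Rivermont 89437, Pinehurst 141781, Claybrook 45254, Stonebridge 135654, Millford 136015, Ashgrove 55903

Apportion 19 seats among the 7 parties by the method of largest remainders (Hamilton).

Total 653504; standard divisor 653504/19 ≈ 34394.947.
Standard quotas: Oakdale 1.4380, Rivermont 2.6003, Pinehurst 4.1221, Claybrook 1.3157, Stonebridge 3.9440, Millford 3.9545, Ashgrove 1.6253.
Lower quotas: Oakdale 1, Rivermont 2, Pinehurst 4, Claybrook 1, Stonebridge 3, Millford 3, Ashgrove 1 (sum 15, leaving 4 seats).
Remainders in descending order: Millford 0.9545, Stonebridge 0.9440, Ashgrove 0.6253, Rivermont 0.6003, Oakdale 0.4380, Claybrook 0.3157, Pinehurst 0.1221.
The surplus seats go to Millford, Stonebridge, Ashgrove, Rivermont.

Oakdale=1, Rivermont=3, Pinehurst=4, Claybrook=1, Stonebridge=4, Millford=4, Ashgrove=2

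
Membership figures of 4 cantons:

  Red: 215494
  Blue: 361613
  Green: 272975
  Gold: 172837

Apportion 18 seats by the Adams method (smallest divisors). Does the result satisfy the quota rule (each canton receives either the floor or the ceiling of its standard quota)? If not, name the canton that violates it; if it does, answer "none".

Standard quotas: Red 3.792, Blue 6.363, Green 4.803, Gold 3.041.
Adams allocation: Red 4, Blue 6, Green 5, Gold 3.
Every allocation lies between the lower and upper quota.

none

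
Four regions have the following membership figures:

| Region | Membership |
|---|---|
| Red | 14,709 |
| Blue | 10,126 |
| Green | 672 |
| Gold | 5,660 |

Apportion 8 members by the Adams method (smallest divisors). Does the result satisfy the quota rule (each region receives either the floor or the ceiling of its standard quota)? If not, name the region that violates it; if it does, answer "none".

Standard quotas: Red 3.776, Blue 2.599, Green 0.172, Gold 1.453.
Adams allocation: Red 3, Blue 2, Green 1, Gold 2.
Every allocation lies between the lower and upper quota.

none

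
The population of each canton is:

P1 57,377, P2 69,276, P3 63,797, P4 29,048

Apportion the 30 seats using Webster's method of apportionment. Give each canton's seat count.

Standard divisor 219498/30 ≈ 7316.6; standard quotas: P1 7.842, P2 9.468, P3 8.719, P4 3.970.
Rounding to the nearest integer gives P1 8, P2 9, P3 9, P4 4 — total 30, matching the house size, so no adjustment is needed.

P1=8, P2=9, P3=9, P4=4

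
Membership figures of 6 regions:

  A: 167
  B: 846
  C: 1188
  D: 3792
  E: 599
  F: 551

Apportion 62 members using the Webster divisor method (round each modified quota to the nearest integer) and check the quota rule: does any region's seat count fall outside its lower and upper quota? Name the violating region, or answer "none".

Standard quotas: A 1.450, B 7.343, C 10.312, D 32.914, E 5.199, F 4.783.
Webster allocation: A 1, B 7, C 10, D 34, E 5, F 5.
D has quota 32.914 (lower 32, upper 33) but receives 34 — outside the quota interval.

D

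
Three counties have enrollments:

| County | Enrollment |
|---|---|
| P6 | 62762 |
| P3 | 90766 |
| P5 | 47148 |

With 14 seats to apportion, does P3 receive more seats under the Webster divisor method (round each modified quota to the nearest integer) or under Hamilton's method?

Webster: P6 4, P3 7, P5 3.
Hamilton: P6 5, P3 6, P5 3.
P3 gets 7 under Webster and 6 under Hamilton.

Webster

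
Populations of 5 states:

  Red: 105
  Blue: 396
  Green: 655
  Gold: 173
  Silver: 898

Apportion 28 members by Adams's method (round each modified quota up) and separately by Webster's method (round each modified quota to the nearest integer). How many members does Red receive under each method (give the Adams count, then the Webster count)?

2 and 1

Adams: Red 2, Blue 5, Green 8, Gold 2, Silver 11.
Webster: Red 1, Blue 5, Green 8, Gold 2, Silver 12.
Red gets 2 under Adams and 1 under Webster.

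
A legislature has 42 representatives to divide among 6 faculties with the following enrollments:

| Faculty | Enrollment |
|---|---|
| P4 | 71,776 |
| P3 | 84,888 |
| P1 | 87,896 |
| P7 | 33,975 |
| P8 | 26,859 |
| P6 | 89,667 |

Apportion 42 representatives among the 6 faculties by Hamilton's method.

The standard divisor is 395061/42 ≈ 9406.214.
Standard quotas: P4 7.6307, P3 9.0247, P1 9.3445, P7 3.6120, P8 2.8555, P6 9.5327.
Lower quotas: P4 7, P3 9, P1 9, P7 3, P8 2, P6 9 (sum 39, leaving 3 seats).
Remainders in descending order: P8 0.8555, P4 0.6307, P7 0.6120, P6 0.5327, P1 0.3445, P3 0.0247.
The surplus seats go to P8, P4, P7.

P4: 8, P3: 9, P1: 9, P7: 4, P8: 3, P6: 9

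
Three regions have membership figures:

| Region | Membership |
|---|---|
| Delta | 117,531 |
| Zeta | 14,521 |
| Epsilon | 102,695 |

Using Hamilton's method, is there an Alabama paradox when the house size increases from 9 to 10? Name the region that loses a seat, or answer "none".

none

At 9 seats: Delta 4, Zeta 1, Epsilon 4.
At 10 seats: Delta 5, Zeta 1, Epsilon 4.
No region's allocation decreased.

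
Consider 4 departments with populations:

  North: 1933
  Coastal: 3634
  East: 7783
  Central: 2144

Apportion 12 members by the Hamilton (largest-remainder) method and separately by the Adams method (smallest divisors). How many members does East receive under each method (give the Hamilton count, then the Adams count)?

6 and 5

Hamilton: North 1, Coastal 3, East 6, Central 2.
Adams: North 2, Coastal 3, East 5, Central 2.
East gets 6 under Hamilton and 5 under Adams.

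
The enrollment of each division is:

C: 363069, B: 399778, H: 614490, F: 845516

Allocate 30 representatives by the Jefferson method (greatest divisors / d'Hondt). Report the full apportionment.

C: 5; B: 5; H: 8; F: 12

Standard divisor 2222853/30 ≈ 74095.1; standard quotas: C 4.900, B 5.395, H 8.293, F 11.411.
Rounding down gives 4, 5, 8, 11 = 28 seats, so the divisor must be adjusted.
With modified divisor 69400: modified quotas C 5.232, B 5.760, H 8.854, F 12.183.
Rounding down: C 5, B 5, H 8, F 12 (total 30).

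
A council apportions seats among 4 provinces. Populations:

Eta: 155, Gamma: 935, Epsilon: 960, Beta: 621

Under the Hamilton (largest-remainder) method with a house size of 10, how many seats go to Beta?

2

Standard divisor: 2671 ÷ 10 ≈ 267.1.
Standard quotas: Eta 0.580, Gamma 3.501, Epsilon 3.594, Beta 2.325.
Lower quotas: Eta 0, Gamma 3, Epsilon 3, Beta 2 (sum 8, leaving 2 seats).
Remainders in descending order: Epsilon 0.594, Eta 0.580, Gamma 0.501, Beta 0.325.
Largest remainders: Epsilon, Eta receive the extra seats.
Beta receives 2.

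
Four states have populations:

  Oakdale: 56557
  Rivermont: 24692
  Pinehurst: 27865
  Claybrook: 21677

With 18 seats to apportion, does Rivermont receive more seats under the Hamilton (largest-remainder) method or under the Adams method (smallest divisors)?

Hamilton: Oakdale 8, Rivermont 3, Pinehurst 4, Claybrook 3.
Adams: Oakdale 7, Rivermont 4, Pinehurst 4, Claybrook 3.
Rivermont gets 3 under Hamilton and 4 under Adams.

Adams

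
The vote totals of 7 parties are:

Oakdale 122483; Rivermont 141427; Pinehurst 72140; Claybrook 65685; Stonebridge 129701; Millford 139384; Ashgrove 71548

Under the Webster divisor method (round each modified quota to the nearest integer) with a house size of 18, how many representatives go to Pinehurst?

Standard divisor 742368/18 ≈ 41242.667; standard quotas: Oakdale 2.970, Rivermont 3.429, Pinehurst 1.749, Claybrook 1.593, Stonebridge 3.145, Millford 3.380, Ashgrove 1.735.
Rounding to the nearest integer gives Oakdale 3, Rivermont 3, Pinehurst 2, Claybrook 2, Stonebridge 3, Millford 3, Ashgrove 2 — total 18, matching the house size, so no adjustment is needed.
Pinehurst receives 2.

2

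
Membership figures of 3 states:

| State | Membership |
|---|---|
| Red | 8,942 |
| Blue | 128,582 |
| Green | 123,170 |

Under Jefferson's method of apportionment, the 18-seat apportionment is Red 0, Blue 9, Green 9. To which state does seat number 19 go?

Blue

Priority for the next seat is population ÷ (current seats + 1).
Priorities: Red 8942.000, Blue 12858.200, Green 12317.000.
Highest priority: Blue.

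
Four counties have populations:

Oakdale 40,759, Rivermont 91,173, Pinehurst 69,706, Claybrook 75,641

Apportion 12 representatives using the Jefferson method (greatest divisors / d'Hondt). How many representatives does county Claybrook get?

3

Standard divisor 277279/12 ≈ 23106.583; standard quotas: Oakdale 1.764, Rivermont 3.946, Pinehurst 3.017, Claybrook 3.274.
Rounding down gives 1, 3, 3, 3 = 10 seats, so the divisor must be adjusted.
With modified divisor 19600: modified quotas Oakdale 2.080, Rivermont 4.652, Pinehurst 3.556, Claybrook 3.859.
Rounding down: Oakdale 2, Rivermont 4, Pinehurst 3, Claybrook 3 (total 12).
Claybrook receives 3.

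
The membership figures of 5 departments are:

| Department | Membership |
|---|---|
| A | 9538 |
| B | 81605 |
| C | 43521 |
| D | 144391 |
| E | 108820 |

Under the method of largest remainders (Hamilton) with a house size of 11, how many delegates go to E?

Standard divisor: 387875 ÷ 11 ≈ 35261.364.
Standard quotas: A 0.2705, B 2.3143, C 1.2342, D 4.0949, E 3.0861.
Lower quotas: A 0, B 2, C 1, D 4, E 3 (sum 10, leaving 1 seat).
Remainders in descending order: B 0.3143, A 0.2705, C 0.2342, D 0.0949, E 0.0861.
The surplus seat goes to B.
E receives 3.

3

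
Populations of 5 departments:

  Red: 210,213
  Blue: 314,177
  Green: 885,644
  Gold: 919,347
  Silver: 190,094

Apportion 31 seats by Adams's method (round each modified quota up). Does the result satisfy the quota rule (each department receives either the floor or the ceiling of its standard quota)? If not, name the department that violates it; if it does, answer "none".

none

Standard quotas: Red 2.586, Blue 3.866, Green 10.897, Gold 11.312, Silver 2.339.
Adams allocation: Red 3, Blue 4, Green 10, Gold 11, Silver 3.
Every allocation lies between the lower and upper quota.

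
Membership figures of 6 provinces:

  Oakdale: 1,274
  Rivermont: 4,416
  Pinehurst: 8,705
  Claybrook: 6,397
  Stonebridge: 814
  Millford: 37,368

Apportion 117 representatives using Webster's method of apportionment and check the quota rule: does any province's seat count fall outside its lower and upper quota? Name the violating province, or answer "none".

Standard quotas: Oakdale 2.528, Rivermont 8.761, Pinehurst 17.270, Claybrook 12.691, Stonebridge 1.615, Millford 74.135.
Webster allocation: Oakdale 3, Rivermont 9, Pinehurst 17, Claybrook 13, Stonebridge 2, Millford 73.
Millford has quota 74.135 (lower 74, upper 75) but receives 73 — outside the quota interval.

Millford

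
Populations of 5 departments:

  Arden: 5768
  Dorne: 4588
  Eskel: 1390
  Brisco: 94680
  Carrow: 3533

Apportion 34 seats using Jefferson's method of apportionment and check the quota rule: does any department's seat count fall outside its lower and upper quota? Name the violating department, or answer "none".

Brisco

Standard quotas: Arden 1.784, Dorne 1.419, Eskel 0.430, Brisco 29.276, Carrow 1.092.
Jefferson allocation: Arden 1, Dorne 1, Eskel 0, Brisco 31, Carrow 1.
Brisco has quota 29.276 (lower 29, upper 30) but receives 31 — outside the quota interval.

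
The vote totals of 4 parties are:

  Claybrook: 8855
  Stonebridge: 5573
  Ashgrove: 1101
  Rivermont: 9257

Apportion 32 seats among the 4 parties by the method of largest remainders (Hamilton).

Claybrook 12, Stonebridge 7, Ashgrove 1, Rivermont 12

Standard divisor: 24786 ÷ 32 ≈ 774.562.
Standard quotas: Claybrook 11.4323, Stonebridge 7.1950, Ashgrove 1.4214, Rivermont 11.9513.
Lower quotas: Claybrook 11, Stonebridge 7, Ashgrove 1, Rivermont 11 (sum 30, leaving 2 seats).
Remainders in descending order: Rivermont 0.9513, Claybrook 0.4323, Ashgrove 0.4214, Stonebridge 0.1950.
The surplus seats go to Rivermont, Claybrook.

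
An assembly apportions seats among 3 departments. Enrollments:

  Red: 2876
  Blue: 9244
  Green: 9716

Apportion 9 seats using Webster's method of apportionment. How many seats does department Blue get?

4

Standard divisor 21836/9 ≈ 2426.222; standard quotas: Red 1.185, Blue 3.810, Green 4.005.
Rounding to the nearest integer gives Red 1, Blue 4, Green 4 — total 9, matching the house size, so no adjustment is needed.
Blue receives 4.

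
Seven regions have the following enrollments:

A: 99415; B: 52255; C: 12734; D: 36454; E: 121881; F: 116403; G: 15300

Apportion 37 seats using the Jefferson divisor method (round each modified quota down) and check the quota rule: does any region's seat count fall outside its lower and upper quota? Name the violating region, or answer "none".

none

Standard quotas: A 8.094, B 4.255, C 1.037, D 2.968, E 9.923, F 9.477, G 1.246.
Jefferson allocation: A 8, B 4, C 1, D 3, E 10, F 10, G 1.
Every allocation lies between the lower and upper quota.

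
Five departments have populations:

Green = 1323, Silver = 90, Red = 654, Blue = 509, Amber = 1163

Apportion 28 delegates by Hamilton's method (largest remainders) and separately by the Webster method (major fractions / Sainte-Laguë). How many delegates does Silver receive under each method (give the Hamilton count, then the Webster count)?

0 and 1

Hamilton: Green 10, Silver 0, Red 5, Blue 4, Amber 9.
Webster: Green 10, Silver 1, Red 5, Blue 4, Amber 8.
Silver gets 0 under Hamilton and 1 under Webster.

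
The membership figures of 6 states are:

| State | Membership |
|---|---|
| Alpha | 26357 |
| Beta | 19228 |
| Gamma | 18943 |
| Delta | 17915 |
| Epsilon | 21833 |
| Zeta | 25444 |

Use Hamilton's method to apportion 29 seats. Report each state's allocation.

Standard divisor: 129720 ÷ 29 ≈ 4473.103.
Standard quotas: Alpha 5.8923, Beta 4.2986, Gamma 4.2349, Delta 4.0050, Epsilon 4.8810, Zeta 5.6882.
Lower quotas: Alpha 5, Beta 4, Gamma 4, Delta 4, Epsilon 4, Zeta 5 (sum 26, leaving 3 seats).
Remainders in descending order: Alpha 0.8923, Epsilon 0.8810, Zeta 0.6882, Beta 0.2986, Gamma 0.2349, Delta 0.0050.
Largest remainders: Alpha, Epsilon, Zeta receive the extra seats.

Alpha 6, Beta 4, Gamma 4, Delta 4, Epsilon 5, Zeta 6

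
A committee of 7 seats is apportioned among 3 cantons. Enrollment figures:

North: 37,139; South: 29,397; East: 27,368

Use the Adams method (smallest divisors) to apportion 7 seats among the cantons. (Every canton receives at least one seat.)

North 3, South 2, East 2

Standard divisor 93904/7 ≈ 13414.857; standard quotas: North 2.768, South 2.191, East 2.040.
Rounding up gives 3, 3, 3 = 9 seats, so the divisor must be adjusted.
With modified divisor 16600: modified quotas North 2.237, South 1.771, East 1.649.
Rounding up: North 3, South 2, East 2 (total 7).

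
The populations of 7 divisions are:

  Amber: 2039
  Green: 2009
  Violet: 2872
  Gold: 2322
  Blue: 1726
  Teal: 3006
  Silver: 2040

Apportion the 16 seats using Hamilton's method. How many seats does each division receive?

Standard divisor: 16014 ÷ 16 ≈ 1000.875.
Standard quotas: Amber 2.037, Green 2.007, Violet 2.869, Gold 2.320, Blue 1.724, Teal 3.003, Silver 2.038.
Lower quotas: Amber 2, Green 2, Violet 2, Gold 2, Blue 1, Teal 3, Silver 2 (sum 14, leaving 2 seats).
Remainders in descending order: Violet 0.869, Blue 0.724, Gold 0.320, Silver 0.038, Amber 0.037, Green 0.007, Teal 0.003.
The surplus seats go to Violet, Blue.

Amber=2; Green=2; Violet=3; Gold=2; Blue=2; Teal=3; Silver=2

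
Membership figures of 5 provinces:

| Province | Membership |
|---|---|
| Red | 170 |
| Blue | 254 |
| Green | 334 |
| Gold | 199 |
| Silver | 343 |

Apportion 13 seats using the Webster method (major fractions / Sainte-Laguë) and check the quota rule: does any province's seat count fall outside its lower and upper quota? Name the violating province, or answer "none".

Standard quotas: Red 1.700, Blue 2.540, Green 3.340, Gold 1.990, Silver 3.430.
Webster allocation: Red 2, Blue 3, Green 3, Gold 2, Silver 3.
Every allocation lies between the lower and upper quota.

none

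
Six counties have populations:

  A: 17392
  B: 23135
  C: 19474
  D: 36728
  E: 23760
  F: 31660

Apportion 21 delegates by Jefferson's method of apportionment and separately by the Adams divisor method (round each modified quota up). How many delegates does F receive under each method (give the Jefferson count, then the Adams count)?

5 and 4

Jefferson: A 2, B 3, C 3, D 5, E 3, F 5.
Adams: A 3, B 3, C 3, D 5, E 3, F 4.
F gets 5 under Jefferson and 4 under Adams.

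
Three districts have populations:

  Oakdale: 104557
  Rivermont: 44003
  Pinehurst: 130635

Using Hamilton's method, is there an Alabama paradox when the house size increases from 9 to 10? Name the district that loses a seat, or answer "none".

Rivermont

At 9 seats: Oakdale 3, Rivermont 2, Pinehurst 4.
At 10 seats: Oakdale 4, Rivermont 1, Pinehurst 5.
Rivermont drops from 2 to 1.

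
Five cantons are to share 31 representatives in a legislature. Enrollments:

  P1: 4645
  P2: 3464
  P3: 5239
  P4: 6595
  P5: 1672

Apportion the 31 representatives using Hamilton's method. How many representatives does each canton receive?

Standard divisor: 21615 ÷ 31 ≈ 697.258.
Standard quotas: P1 6.6618, P2 4.9680, P3 7.5137, P4 9.4585, P5 2.3980.
Lower quotas: P1 6, P2 4, P3 7, P4 9, P5 2 (sum 28, leaving 3 seats).
Remainders in descending order: P2 0.9680, P1 0.6618, P3 0.5137, P4 0.4585, P5 0.3980.
The surplus seats go to P2, P1, P3.

P1=7; P2=5; P3=8; P4=9; P5=2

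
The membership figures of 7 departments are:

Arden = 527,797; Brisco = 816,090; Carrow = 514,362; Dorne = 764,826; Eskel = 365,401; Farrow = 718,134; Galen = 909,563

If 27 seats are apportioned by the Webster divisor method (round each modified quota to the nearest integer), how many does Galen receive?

5

Standard divisor 4616173/27 ≈ 170969.37; standard quotas: Arden 3.087, Brisco 4.773, Carrow 3.009, Dorne 4.473, Eskel 2.137, Farrow 4.200, Galen 5.320.
Rounding to the nearest integer gives 3, 5, 3, 4, 2, 4, 5 = 26 seats, so the divisor must be adjusted.
With modified divisor 167700: modified quotas Arden 3.147, Brisco 4.866, Carrow 3.067, Dorne 4.561, Eskel 2.179, Farrow 4.282, Galen 5.424.
Rounding to the nearest integer: Arden 3, Brisco 5, Carrow 3, Dorne 5, Eskel 2, Farrow 4, Galen 5 (total 27).
Galen receives 5.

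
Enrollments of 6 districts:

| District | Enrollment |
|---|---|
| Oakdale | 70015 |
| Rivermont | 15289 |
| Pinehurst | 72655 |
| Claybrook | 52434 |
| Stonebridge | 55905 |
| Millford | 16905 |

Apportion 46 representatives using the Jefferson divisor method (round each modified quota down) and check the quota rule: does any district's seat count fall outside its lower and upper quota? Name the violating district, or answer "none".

none

Standard quotas: Oakdale 11.372, Rivermont 2.483, Pinehurst 11.801, Claybrook 8.517, Stonebridge 9.081, Millford 2.746.
Jefferson allocation: Oakdale 12, Rivermont 2, Pinehurst 12, Claybrook 9, Stonebridge 9, Millford 2.
Every allocation lies between the lower and upper quota.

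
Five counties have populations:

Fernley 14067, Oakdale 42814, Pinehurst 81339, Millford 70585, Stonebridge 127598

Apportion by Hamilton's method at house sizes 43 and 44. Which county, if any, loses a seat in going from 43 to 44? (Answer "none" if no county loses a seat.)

At 43 seats: Fernley 2, Oakdale 6, Pinehurst 10, Millford 9, Stonebridge 16.
At 44 seats: Fernley 2, Oakdale 5, Pinehurst 11, Millford 9, Stonebridge 17.
Oakdale drops from 6 to 5.

Oakdale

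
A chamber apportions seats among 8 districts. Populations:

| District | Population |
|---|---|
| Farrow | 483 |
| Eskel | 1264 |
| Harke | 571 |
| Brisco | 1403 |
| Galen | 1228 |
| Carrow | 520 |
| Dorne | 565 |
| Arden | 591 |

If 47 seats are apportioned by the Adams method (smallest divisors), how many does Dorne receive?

Standard divisor 6625/47 ≈ 140.957; standard quotas: Farrow 3.427, Eskel 8.967, Harke 4.051, Brisco 9.953, Galen 8.712, Carrow 3.689, Dorne 4.008, Arden 4.193.
Rounding up gives 4, 9, 5, 10, 9, 4, 5, 5 = 51 seats, so the divisor must be adjusted.
With modified divisor 155: modified quotas Farrow 3.116, Eskel 8.155, Harke 3.684, Brisco 9.052, Galen 7.923, Carrow 3.355, Dorne 3.645, Arden 3.813.
Rounding up: Farrow 4, Eskel 9, Harke 4, Brisco 10, Galen 8, Carrow 4, Dorne 4, Arden 4 (total 47).
Dorne receives 4.

4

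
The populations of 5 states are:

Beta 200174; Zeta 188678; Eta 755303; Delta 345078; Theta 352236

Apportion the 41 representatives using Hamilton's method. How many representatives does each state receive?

Beta 4; Zeta 4; Eta 17; Delta 8; Theta 8

Standard divisor: 1841469 ÷ 41 ≈ 44913.878.
Standard quotas: Beta 4.4568, Zeta 4.2009, Eta 16.8167, Delta 7.6831, Theta 7.8425.
Lower quotas: Beta 4, Zeta 4, Eta 16, Delta 7, Theta 7 (sum 38, leaving 3 seats).
Remainders in descending order: Theta 0.8425, Eta 0.8167, Delta 0.6831, Beta 0.4568, Zeta 0.2009.
The surplus seats go to Theta, Eta, Delta.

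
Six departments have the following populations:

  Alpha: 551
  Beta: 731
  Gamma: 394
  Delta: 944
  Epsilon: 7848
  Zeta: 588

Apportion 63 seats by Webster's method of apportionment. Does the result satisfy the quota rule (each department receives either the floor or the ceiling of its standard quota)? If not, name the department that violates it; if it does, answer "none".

Standard quotas: Alpha 3.140, Beta 4.165, Gamma 2.245, Delta 5.379, Epsilon 44.720, Zeta 3.351.
Webster allocation: Alpha 3, Beta 4, Gamma 2, Delta 5, Epsilon 46, Zeta 3.
Epsilon has quota 44.720 (lower 44, upper 45) but receives 46 — outside the quota interval.

Epsilon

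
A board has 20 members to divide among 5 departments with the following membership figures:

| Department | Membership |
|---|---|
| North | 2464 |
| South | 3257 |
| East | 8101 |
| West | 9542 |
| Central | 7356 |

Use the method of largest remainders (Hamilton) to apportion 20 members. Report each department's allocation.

North 2, South 2, East 5, West 6, Central 5

The standard divisor is 30720/20 = 1536.
Standard quotas: North 1.6042, South 2.1204, East 5.2741, West 6.2122, Central 4.7891.
Lower quotas: North 1, South 2, East 5, West 6, Central 4 (sum 18, leaving 2 seats).
Remainders in descending order: Central 0.7891, North 0.6042, East 0.2741, West 0.2122, South 0.1204.
The surplus seats go to Central, North.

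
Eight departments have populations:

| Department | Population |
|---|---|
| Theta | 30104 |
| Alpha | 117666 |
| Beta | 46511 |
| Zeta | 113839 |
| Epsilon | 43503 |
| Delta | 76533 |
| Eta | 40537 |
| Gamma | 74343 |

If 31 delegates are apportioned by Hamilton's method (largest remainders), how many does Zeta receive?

Standard divisor: 543036 ÷ 31 ≈ 17517.29.
Standard quotas: Theta 1.7185, Alpha 6.7171, Beta 2.6551, Zeta 6.4987, Epsilon 2.4834, Delta 4.3690, Eta 2.3141, Gamma 4.2440.
Lower quotas: Theta 1, Alpha 6, Beta 2, Zeta 6, Epsilon 2, Delta 4, Eta 2, Gamma 4 (sum 27, leaving 4 seats).
Remainders in descending order: Theta 0.7185, Alpha 0.7171, Beta 0.6551, Zeta 0.4987, Epsilon 0.4834, Delta 0.3690, Eta 0.3141, Gamma 0.2440.
The surplus seats go to Theta, Alpha, Beta, Zeta.
Zeta receives 7.

7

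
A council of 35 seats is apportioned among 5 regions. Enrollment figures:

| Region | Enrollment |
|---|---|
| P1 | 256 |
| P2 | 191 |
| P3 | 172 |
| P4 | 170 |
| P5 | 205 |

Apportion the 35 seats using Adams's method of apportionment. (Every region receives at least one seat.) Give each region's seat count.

Standard divisor 994/35 ≈ 28.4; standard quotas: P1 9.014, P2 6.725, P3 6.056, P4 5.986, P5 7.218.
Rounding up gives 10, 7, 7, 6, 8 = 38 seats, so the divisor must be adjusted.
With modified divisor 30: modified quotas P1 8.533, P2 6.367, P3 5.733, P4 5.667, P5 6.833.
Rounding up: P1 9, P2 7, P3 6, P4 6, P5 7 (total 35).

P1: 9; P2: 7; P3: 6; P4: 6; P5: 7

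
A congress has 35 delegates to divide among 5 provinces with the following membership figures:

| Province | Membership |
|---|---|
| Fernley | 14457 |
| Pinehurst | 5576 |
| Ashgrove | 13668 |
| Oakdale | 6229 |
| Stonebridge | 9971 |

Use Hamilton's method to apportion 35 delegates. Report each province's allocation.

Standard divisor: 49901 ÷ 35 ≈ 1425.743.
Standard quotas: Fernley 10.1400, Pinehurst 3.9109, Ashgrove 9.5866, Oakdale 4.3690, Stonebridge 6.9935.
Lower quotas: Fernley 10, Pinehurst 3, Ashgrove 9, Oakdale 4, Stonebridge 6 (sum 32, leaving 3 seats).
Remainders in descending order: Stonebridge 0.9935, Pinehurst 0.9109, Ashgrove 0.5866, Oakdale 0.3690, Fernley 0.1400.
Largest remainders: Stonebridge, Pinehurst, Ashgrove receive the extra seats.

Fernley=10, Pinehurst=4, Ashgrove=10, Oakdale=4, Stonebridge=7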